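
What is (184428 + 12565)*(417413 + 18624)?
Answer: 85896236741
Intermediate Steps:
(184428 + 12565)*(417413 + 18624) = 196993*436037 = 85896236741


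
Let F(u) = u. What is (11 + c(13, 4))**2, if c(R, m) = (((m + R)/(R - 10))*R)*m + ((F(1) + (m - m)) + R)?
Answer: 919681/9 ≈ 1.0219e+5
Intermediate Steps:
c(R, m) = 1 + R + R*m*(R + m)/(-10 + R) (c(R, m) = (((m + R)/(R - 10))*R)*m + ((1 + (m - m)) + R) = (((R + m)/(-10 + R))*R)*m + ((1 + 0) + R) = (((R + m)/(-10 + R))*R)*m + (1 + R) = (R*(R + m)/(-10 + R))*m + (1 + R) = R*m*(R + m)/(-10 + R) + (1 + R) = 1 + R + R*m*(R + m)/(-10 + R))
(11 + c(13, 4))**2 = (11 + (-10 + 13**2 - 9*13 + 13*4**2 + 4*13**2)/(-10 + 13))**2 = (11 + (-10 + 169 - 117 + 13*16 + 4*169)/3)**2 = (11 + (-10 + 169 - 117 + 208 + 676)/3)**2 = (11 + (1/3)*926)**2 = (11 + 926/3)**2 = (959/3)**2 = 919681/9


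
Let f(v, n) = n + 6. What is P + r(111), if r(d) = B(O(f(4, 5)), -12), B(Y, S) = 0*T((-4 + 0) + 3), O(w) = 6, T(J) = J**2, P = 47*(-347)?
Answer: -16309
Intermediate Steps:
P = -16309
f(v, n) = 6 + n
B(Y, S) = 0 (B(Y, S) = 0*((-4 + 0) + 3)**2 = 0*(-4 + 3)**2 = 0*(-1)**2 = 0*1 = 0)
r(d) = 0
P + r(111) = -16309 + 0 = -16309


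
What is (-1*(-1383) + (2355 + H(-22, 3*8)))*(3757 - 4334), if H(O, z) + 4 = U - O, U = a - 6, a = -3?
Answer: -2162019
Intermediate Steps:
U = -9 (U = -3 - 6 = -9)
H(O, z) = -13 - O (H(O, z) = -4 + (-9 - O) = -13 - O)
(-1*(-1383) + (2355 + H(-22, 3*8)))*(3757 - 4334) = (-1*(-1383) + (2355 + (-13 - 1*(-22))))*(3757 - 4334) = (1383 + (2355 + (-13 + 22)))*(-577) = (1383 + (2355 + 9))*(-577) = (1383 + 2364)*(-577) = 3747*(-577) = -2162019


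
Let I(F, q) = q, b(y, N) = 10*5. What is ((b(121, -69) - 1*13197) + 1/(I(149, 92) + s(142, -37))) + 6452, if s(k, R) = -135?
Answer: -287886/43 ≈ -6695.0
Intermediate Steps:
b(y, N) = 50
((b(121, -69) - 1*13197) + 1/(I(149, 92) + s(142, -37))) + 6452 = ((50 - 1*13197) + 1/(92 - 135)) + 6452 = ((50 - 13197) + 1/(-43)) + 6452 = (-13147 - 1/43) + 6452 = -565322/43 + 6452 = -287886/43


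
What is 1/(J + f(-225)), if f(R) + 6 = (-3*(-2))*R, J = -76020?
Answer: -1/77376 ≈ -1.2924e-5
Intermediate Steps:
f(R) = -6 + 6*R (f(R) = -6 + (-3*(-2))*R = -6 + 6*R)
1/(J + f(-225)) = 1/(-76020 + (-6 + 6*(-225))) = 1/(-76020 + (-6 - 1350)) = 1/(-76020 - 1356) = 1/(-77376) = -1/77376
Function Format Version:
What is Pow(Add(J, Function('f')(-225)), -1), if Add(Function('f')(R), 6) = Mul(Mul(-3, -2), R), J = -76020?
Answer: Rational(-1, 77376) ≈ -1.2924e-5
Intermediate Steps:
Function('f')(R) = Add(-6, Mul(6, R)) (Function('f')(R) = Add(-6, Mul(Mul(-3, -2), R)) = Add(-6, Mul(6, R)))
Pow(Add(J, Function('f')(-225)), -1) = Pow(Add(-76020, Add(-6, Mul(6, -225))), -1) = Pow(Add(-76020, Add(-6, -1350)), -1) = Pow(Add(-76020, -1356), -1) = Pow(-77376, -1) = Rational(-1, 77376)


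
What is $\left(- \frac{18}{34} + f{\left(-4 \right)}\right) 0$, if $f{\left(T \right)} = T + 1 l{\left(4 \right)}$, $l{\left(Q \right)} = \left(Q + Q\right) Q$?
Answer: $0$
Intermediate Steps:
$l{\left(Q \right)} = 2 Q^{2}$ ($l{\left(Q \right)} = 2 Q Q = 2 Q^{2}$)
$f{\left(T \right)} = 32 + T$ ($f{\left(T \right)} = T + 1 \cdot 2 \cdot 4^{2} = T + 1 \cdot 2 \cdot 16 = T + 1 \cdot 32 = T + 32 = 32 + T$)
$\left(- \frac{18}{34} + f{\left(-4 \right)}\right) 0 = \left(- \frac{18}{34} + \left(32 - 4\right)\right) 0 = \left(\left(-18\right) \frac{1}{34} + 28\right) 0 = \left(- \frac{9}{17} + 28\right) 0 = \frac{467}{17} \cdot 0 = 0$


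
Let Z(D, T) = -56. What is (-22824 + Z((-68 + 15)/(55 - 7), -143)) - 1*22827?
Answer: -45707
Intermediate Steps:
(-22824 + Z((-68 + 15)/(55 - 7), -143)) - 1*22827 = (-22824 - 56) - 1*22827 = -22880 - 22827 = -45707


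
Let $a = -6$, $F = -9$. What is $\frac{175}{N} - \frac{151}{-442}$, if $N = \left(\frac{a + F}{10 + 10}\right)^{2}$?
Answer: $\frac{1238959}{3978} \approx 311.45$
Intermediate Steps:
$N = \frac{9}{16}$ ($N = \left(\frac{-6 - 9}{10 + 10}\right)^{2} = \left(- \frac{15}{20}\right)^{2} = \left(\left(-15\right) \frac{1}{20}\right)^{2} = \left(- \frac{3}{4}\right)^{2} = \frac{9}{16} \approx 0.5625$)
$\frac{175}{N} - \frac{151}{-442} = \frac{175}{\frac{9}{16}} - \frac{151}{-442} = 175 \cdot \frac{16}{9} - - \frac{151}{442} = \frac{2800}{9} + \frac{151}{442} = \frac{1238959}{3978}$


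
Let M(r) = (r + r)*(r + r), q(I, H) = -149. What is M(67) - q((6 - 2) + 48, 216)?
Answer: 18105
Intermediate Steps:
M(r) = 4*r² (M(r) = (2*r)*(2*r) = 4*r²)
M(67) - q((6 - 2) + 48, 216) = 4*67² - 1*(-149) = 4*4489 + 149 = 17956 + 149 = 18105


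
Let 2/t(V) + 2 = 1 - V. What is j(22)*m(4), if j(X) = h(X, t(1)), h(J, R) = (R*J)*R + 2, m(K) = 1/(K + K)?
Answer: 3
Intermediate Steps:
t(V) = 2/(-1 - V) (t(V) = 2/(-2 + (1 - V)) = 2/(-1 - V))
m(K) = 1/(2*K)
h(J, R) = 2 + J*R² (h(J, R) = (J*R)*R + 2 = J*R² + 2 = 2 + J*R²)
j(X) = 2 + X (j(X) = 2 + X*(-2/(1 + 1))² = 2 + X*(-2/2)² = 2 + X*(-2*½)² = 2 + X*(-1)² = 2 + X*1 = 2 + X)
j(22)*m(4) = (2 + 22)*((½)/4) = 24*((½)*(¼)) = 24*(⅛) = 3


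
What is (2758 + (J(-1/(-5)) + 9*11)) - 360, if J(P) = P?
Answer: 12486/5 ≈ 2497.2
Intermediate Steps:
(2758 + (J(-1/(-5)) + 9*11)) - 360 = (2758 + (-1/(-5) + 9*11)) - 360 = (2758 + (-1*(-1/5) + 99)) - 360 = (2758 + (1/5 + 99)) - 360 = (2758 + 496/5) - 360 = 14286/5 - 360 = 12486/5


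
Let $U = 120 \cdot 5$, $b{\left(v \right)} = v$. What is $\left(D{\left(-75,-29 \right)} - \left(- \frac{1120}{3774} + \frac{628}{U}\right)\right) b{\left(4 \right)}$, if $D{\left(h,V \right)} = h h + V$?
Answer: $\frac{1055823694}{47175} \approx 22381.0$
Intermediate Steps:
$D{\left(h,V \right)} = V + h^{2}$ ($D{\left(h,V \right)} = h^{2} + V = V + h^{2}$)
$U = 600$
$\left(D{\left(-75,-29 \right)} - \left(- \frac{1120}{3774} + \frac{628}{U}\right)\right) b{\left(4 \right)} = \left(\left(-29 + \left(-75\right)^{2}\right) - \left(- \frac{1120}{3774} + \frac{628}{600}\right)\right) 4 = \left(\left(-29 + 5625\right) - \left(\left(-1120\right) \frac{1}{3774} + 628 \cdot \frac{1}{600}\right)\right) 4 = \left(5596 - \left(- \frac{560}{1887} + \frac{157}{150}\right)\right) 4 = \left(5596 - \frac{70753}{94350}\right) 4 = \frac{527911847}{94350} \cdot 4 = \frac{1055823694}{47175}$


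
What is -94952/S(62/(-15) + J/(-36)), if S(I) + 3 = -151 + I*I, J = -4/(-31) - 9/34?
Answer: 3417671751436800/4929215335079 ≈ 693.35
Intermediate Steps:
J = -143/1054 (J = -4*(-1/31) - 9*1/34 = 4/31 - 9/34 = -143/1054 ≈ -0.13567)
S(I) = -154 + I**2 (S(I) = -3 + (-151 + I*I) = -3 + (-151 + I**2) = -154 + I**2)
-94952/S(62/(-15) + J/(-36)) = -94952/(-154 + (62/(-15) - 143/1054/(-36))**2) = -94952/(-154 + (62*(-1/15) - 143/1054*(-1/36))**2) = -94952/(-154 + (-62/15 + 143/37944)**2) = -94952/(-154 + (-783461/189720)**2) = -94952/(-154 + 613811138521/35993678400) = -94952/(-4929215335079/35993678400) = -94952*(-35993678400/4929215335079) = 3417671751436800/4929215335079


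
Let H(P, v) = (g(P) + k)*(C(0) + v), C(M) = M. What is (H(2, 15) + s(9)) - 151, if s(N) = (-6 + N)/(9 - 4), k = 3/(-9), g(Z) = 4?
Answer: -477/5 ≈ -95.400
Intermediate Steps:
k = -⅓ (k = 3*(-⅑) = -⅓ ≈ -0.33333)
H(P, v) = 11*v/3 (H(P, v) = (4 - ⅓)*(0 + v) = 11*v/3)
s(N) = -6/5 + N/5 (s(N) = (-6 + N)/5 = (-6 + N)*(⅕) = -6/5 + N/5)
(H(2, 15) + s(9)) - 151 = ((11/3)*15 + (-6/5 + (⅕)*9)) - 151 = (55 + (-6/5 + 9/5)) - 151 = (55 + ⅗) - 151 = 278/5 - 151 = -477/5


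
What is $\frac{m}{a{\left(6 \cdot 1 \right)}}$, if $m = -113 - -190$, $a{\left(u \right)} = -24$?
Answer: $- \frac{77}{24} \approx -3.2083$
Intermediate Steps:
$m = 77$ ($m = -113 + \left(-35 + 225\right) = -113 + 190 = 77$)
$\frac{m}{a{\left(6 \cdot 1 \right)}} = \frac{77}{-24} = 77 \left(- \frac{1}{24}\right) = - \frac{77}{24}$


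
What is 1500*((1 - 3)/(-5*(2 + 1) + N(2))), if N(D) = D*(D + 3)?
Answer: 600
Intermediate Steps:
N(D) = D*(3 + D)
1500*((1 - 3)/(-5*(2 + 1) + N(2))) = 1500*((1 - 3)/(-5*(2 + 1) + 2*(3 + 2))) = 1500*(-2/(-5*3 + 2*5)) = 1500*(-2/(-15 + 10)) = 1500*(-2/(-5)) = 1500*(-2*(-⅕)) = 1500*(⅖) = 600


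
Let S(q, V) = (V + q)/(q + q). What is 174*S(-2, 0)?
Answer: 87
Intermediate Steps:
S(q, V) = (V + q)/(2*q) (S(q, V) = (V + q)/((2*q)) = (V + q)*(1/(2*q)) = (V + q)/(2*q))
174*S(-2, 0) = 174*((½)*(0 - 2)/(-2)) = 174*((½)*(-½)*(-2)) = 174*(½) = 87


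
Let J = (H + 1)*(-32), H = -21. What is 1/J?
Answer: 1/640 ≈ 0.0015625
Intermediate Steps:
J = 640 (J = (-21 + 1)*(-32) = -20*(-32) = 640)
1/J = 1/640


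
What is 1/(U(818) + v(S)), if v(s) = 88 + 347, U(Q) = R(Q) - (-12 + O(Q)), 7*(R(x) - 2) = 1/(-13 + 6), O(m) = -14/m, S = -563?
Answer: 20041/8998343 ≈ 0.0022272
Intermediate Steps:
R(x) = 97/49 (R(x) = 2 + 1/(7*(-13 + 6)) = 2 + (1/7)/(-7) = 2 + (1/7)*(-1/7) = 2 - 1/49 = 97/49)
U(Q) = 685/49 + 14/Q (U(Q) = 97/49 - (-12 - 14/Q) = 97/49 + (12 + 14/Q) = 685/49 + 14/Q)
v(s) = 435
1/(U(818) + v(S)) = 1/((685/49 + 14/818) + 435) = 1/((685/49 + 14*(1/818)) + 435) = 1/((685/49 + 7/409) + 435) = 1/(280508/20041 + 435) = 1/(8998343/20041) = 20041/8998343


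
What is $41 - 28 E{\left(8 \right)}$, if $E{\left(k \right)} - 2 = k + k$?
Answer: $-463$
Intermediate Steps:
$E{\left(k \right)} = 2 + 2 k$ ($E{\left(k \right)} = 2 + \left(k + k\right) = 2 + 2 k$)
$41 - 28 E{\left(8 \right)} = 41 - 28 \left(2 + 2 \cdot 8\right) = 41 - 28 \left(2 + 16\right) = 41 - 504 = -463$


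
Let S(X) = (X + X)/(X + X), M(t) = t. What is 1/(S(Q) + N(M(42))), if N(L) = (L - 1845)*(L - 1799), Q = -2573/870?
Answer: 1/3167872 ≈ 3.1567e-7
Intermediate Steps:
Q = -2573/870 (Q = -2573*1/870 = -2573/870 ≈ -2.9575)
S(X) = 1 (S(X) = (2*X)/((2*X)) = (2*X)*(1/(2*X)) = 1)
N(L) = (-1845 + L)*(-1799 + L)
1/(S(Q) + N(M(42))) = 1/(1 + (3319155 + 42² - 3644*42)) = 1/(1 + (3319155 + 1764 - 153048)) = 1/(1 + 3167871) = 1/3167872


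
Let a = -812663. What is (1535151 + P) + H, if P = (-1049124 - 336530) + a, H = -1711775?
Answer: -2374941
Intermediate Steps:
P = -2198317 (P = (-1049124 - 336530) - 812663 = -1385654 - 812663 = -2198317)
(1535151 + P) + H = (1535151 - 2198317) - 1711775 = -663166 - 1711775 = -2374941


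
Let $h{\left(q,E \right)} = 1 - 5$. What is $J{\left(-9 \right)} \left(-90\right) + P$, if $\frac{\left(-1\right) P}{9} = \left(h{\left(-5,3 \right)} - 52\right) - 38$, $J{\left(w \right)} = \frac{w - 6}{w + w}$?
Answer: $771$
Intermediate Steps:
$J{\left(w \right)} = \frac{-6 + w}{2 w}$
$h{\left(q,E \right)} = -4$ ($h{\left(q,E \right)} = 1 - 5 = -4$)
$P = 846$ ($P = - 9 \left(\left(-4 - 52\right) - 38\right) = - 9 \left(-56 - 38\right) = \left(-9\right) \left(-94\right) = 846$)
$J{\left(-9 \right)} \left(-90\right) + P = \frac{-6 - 9}{2 \left(-9\right)} \left(-90\right) + 846 = \frac{1}{2} \left(- \frac{1}{9}\right) \left(-15\right) \left(-90\right) + 846 = \frac{5}{6} \left(-90\right) + 846 = -75 + 846 = 771$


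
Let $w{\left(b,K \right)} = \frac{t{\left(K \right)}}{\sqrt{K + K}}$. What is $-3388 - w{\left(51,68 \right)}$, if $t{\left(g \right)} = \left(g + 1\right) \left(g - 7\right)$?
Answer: $-3388 - \frac{4209 \sqrt{34}}{68} \approx -3748.9$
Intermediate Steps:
$t{\left(g \right)} = \left(1 + g\right) \left(-7 + g\right)$
$w{\left(b,K \right)} = \frac{\sqrt{2} \left(-7 + K^{2} - 6 K\right)}{2 \sqrt{K}}$ ($w{\left(b,K \right)} = \frac{-7 + K^{2} - 6 K}{\sqrt{K + K}} = \frac{-7 + K^{2} - 6 K}{\sqrt{2 K}} = \frac{-7 + K^{2} - 6 K}{\sqrt{2} \sqrt{K}} = \left(-7 + K^{2} - 6 K\right) \frac{\sqrt{2}}{2 \sqrt{K}} = \frac{\sqrt{2} \left(-7 + K^{2} - 6 K\right)}{2 \sqrt{K}}$)
$-3388 - w{\left(51,68 \right)} = -3388 - \frac{\sqrt{2} \left(-7 + 68^{2} - 408\right)}{2 \cdot 2 \sqrt{17}} = -3388 - \frac{\sqrt{2} \frac{\sqrt{17}}{34} \left(-7 + 4624 - 408\right)}{2} = -3388 - \frac{1}{2} \sqrt{2} \frac{\sqrt{17}}{34} \cdot 4209 = -3388 - \frac{4209 \sqrt{34}}{68}$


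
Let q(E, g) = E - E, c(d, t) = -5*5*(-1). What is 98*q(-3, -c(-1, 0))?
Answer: 0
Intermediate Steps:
c(d, t) = 25 (c(d, t) = -25*(-1) = 25)
q(E, g) = 0
98*q(-3, -c(-1, 0)) = 98*0 = 0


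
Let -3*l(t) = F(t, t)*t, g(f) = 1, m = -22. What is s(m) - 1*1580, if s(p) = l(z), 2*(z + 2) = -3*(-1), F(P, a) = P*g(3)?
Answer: -18961/12 ≈ -1580.1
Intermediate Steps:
F(P, a) = P (F(P, a) = P*1 = P)
z = -1/2 (z = -2 + (-3*(-1))/2 = -2 + (1/2)*3 = -2 + 3/2 = -1/2 ≈ -0.50000)
l(t) = -t**2/3 (l(t) = -t*t/3 = -t**2/3)
s(p) = -1/12 (s(p) = -(-1/2)**2/3 = -1/3*1/4 = -1/12)
s(m) - 1*1580 = -1/12 - 1*1580 = -1/12 - 1580 = -18961/12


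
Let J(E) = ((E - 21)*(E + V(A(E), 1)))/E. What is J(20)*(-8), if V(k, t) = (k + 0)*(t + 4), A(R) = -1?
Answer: 6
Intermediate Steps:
V(k, t) = k*(4 + t)
J(E) = (-21 + E)*(-5 + E)/E (J(E) = ((E - 21)*(E - (4 + 1)))/E = ((-21 + E)*(E - 1*5))/E = ((-21 + E)*(E - 5))/E = ((-21 + E)*(-5 + E))/E = (-21 + E)*(-5 + E)/E)
J(20)*(-8) = (-26 + 20 + 105/20)*(-8) = (-26 + 20 + 105*(1/20))*(-8) = (-26 + 20 + 21/4)*(-8) = -3/4*(-8) = 6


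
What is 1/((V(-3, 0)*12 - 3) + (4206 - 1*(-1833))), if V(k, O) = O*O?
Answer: 1/6036 ≈ 0.00016567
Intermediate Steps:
V(k, O) = O²
1/((V(-3, 0)*12 - 3) + (4206 - 1*(-1833))) = 1/((0²*12 - 3) + (4206 - 1*(-1833))) = 1/((0*12 - 3) + (4206 + 1833)) = 1/((0 - 3) + 6039) = 1/(-3 + 6039) = 1/6036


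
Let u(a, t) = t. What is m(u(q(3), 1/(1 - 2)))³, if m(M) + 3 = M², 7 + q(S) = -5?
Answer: -8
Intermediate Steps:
q(S) = -12 (q(S) = -7 - 5 = -12)
m(M) = -3 + M²
m(u(q(3), 1/(1 - 2)))³ = (-3 + (1/(1 - 2))²)³ = (-3 + (1/(-1))²)³ = (-3 + (-1)²)³ = (-3 + 1)³ = (-2)³ = -8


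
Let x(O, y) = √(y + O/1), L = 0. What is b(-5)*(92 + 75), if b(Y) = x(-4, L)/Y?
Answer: -334*I/5 ≈ -66.8*I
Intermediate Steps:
x(O, y) = √(O + y) (x(O, y) = √(y + O*1) = √(y + O) = √(O + y))
b(Y) = 2*I/Y (b(Y) = √(-4 + 0)/Y = √(-4)/Y = (2*I)/Y = 2*I/Y)
b(-5)*(92 + 75) = (2*I/(-5))*(92 + 75) = (2*I*(-⅕))*167 = -2*I/5*167 = -334*I/5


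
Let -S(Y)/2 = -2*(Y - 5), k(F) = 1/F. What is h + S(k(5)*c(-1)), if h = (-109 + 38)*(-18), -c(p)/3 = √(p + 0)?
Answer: 1258 - 12*I/5 ≈ 1258.0 - 2.4*I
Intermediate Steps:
c(p) = -3*√p (c(p) = -3*√(p + 0) = -3*√p)
h = 1278 (h = -71*(-18) = 1278)
S(Y) = -20 + 4*Y (S(Y) = -(-4)*(Y - 5) = -(-4)*(-5 + Y) = -2*(10 - 2*Y) = -20 + 4*Y)
h + S(k(5)*c(-1)) = 1278 + (-20 + 4*((-3*I)/5)) = 1278 + (-20 + 4*(-3*I/5)) = 1278 + (-20 - 12*I/5) = 1258 - 12*I/5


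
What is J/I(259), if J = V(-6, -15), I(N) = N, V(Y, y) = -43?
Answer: -43/259 ≈ -0.16602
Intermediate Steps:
J = -43
J/I(259) = -43/259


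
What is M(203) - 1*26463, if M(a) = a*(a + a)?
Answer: 55955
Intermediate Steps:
M(a) = 2*a² (M(a) = a*(2*a) = 2*a²)
M(203) - 1*26463 = 2*203² - 1*26463 = 2*41209 - 26463 = 82418 - 26463 = 55955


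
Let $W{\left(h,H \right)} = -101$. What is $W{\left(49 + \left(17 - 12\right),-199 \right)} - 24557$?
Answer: $-24658$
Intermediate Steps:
$W{\left(49 + \left(17 - 12\right),-199 \right)} - 24557 = -101 - 24557 = -24658$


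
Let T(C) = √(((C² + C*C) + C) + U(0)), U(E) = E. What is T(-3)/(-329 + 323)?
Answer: -√15/6 ≈ -0.64550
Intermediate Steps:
T(C) = √(C + 2*C²) (T(C) = √(((C² + C*C) + C) + 0) = √(((C² + C²) + C) + 0) = √((2*C² + C) + 0) = √((C + 2*C²) + 0) = √(C + 2*C²))
T(-3)/(-329 + 323) = √(-3*(1 + 2*(-3)))/(-329 + 323) = √(-3*(1 - 6))/(-6) = √(-3*(-5))*(-⅙) = √15*(-⅙) = -√15/6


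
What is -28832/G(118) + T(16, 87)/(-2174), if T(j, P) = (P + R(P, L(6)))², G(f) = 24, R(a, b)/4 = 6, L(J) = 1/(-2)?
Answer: -7872059/6522 ≈ -1207.0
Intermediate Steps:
L(J) = -½
R(a, b) = 24 (R(a, b) = 4*6 = 24)
T(j, P) = (24 + P)² (T(j, P) = (P + 24)² = (24 + P)²)
-28832/G(118) + T(16, 87)/(-2174) = -28832/24 + (24 + 87)²/(-2174) = -28832*1/24 + 111²*(-1/2174) = -3604/3 + 12321*(-1/2174) = -3604/3 - 12321/2174 = -7872059/6522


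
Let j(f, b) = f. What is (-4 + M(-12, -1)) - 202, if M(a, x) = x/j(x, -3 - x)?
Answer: -205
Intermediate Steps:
M(a, x) = 1 (M(a, x) = x/x = 1)
(-4 + M(-12, -1)) - 202 = (-4 + 1) - 202 = -3 - 202 = -205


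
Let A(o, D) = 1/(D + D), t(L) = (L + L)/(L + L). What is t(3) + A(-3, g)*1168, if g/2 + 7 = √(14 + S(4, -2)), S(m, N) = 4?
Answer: -2013/31 - 876*√2/31 ≈ -104.90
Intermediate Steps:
t(L) = 1 (t(L) = (2*L)/((2*L)) = (2*L)*(1/(2*L)) = 1)
g = -14 + 6*√2 (g = -14 + 2*√(14 + 4) = -14 + 2*√18 = -14 + 2*(3*√2) = -14 + 6*√2 ≈ -5.5147)
A(o, D) = 1/(2*D)
t(3) + A(-3, g)*1168 = 1 + (1/(2*(-14 + 6*√2)))*1168 = 1 + 584/(-14 + 6*√2)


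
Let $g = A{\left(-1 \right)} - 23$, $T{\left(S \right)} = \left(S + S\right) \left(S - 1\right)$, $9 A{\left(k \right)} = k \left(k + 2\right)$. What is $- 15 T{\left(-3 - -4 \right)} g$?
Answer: $0$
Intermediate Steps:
$A{\left(k \right)} = \frac{k \left(2 + k\right)}{9}$ ($A{\left(k \right)} = \frac{k \left(k + 2\right)}{9} = \frac{k \left(2 + k\right)}{9}$)
$T{\left(S \right)} = 2 S \left(-1 + S\right)$
$g = - \frac{208}{9}$ ($g = \frac{1}{9} \left(-1\right) \left(2 - 1\right) - 23 = \frac{1}{9} \left(-1\right) 1 - 23 = - \frac{1}{9} - 23 = - \frac{208}{9} \approx -23.111$)
$- 15 T{\left(-3 - -4 \right)} g = - 15 \cdot 2 \left(-3 - -4\right) \left(-1 - -1\right) \left(- \frac{208}{9}\right) = - 15 \cdot 2 \left(-3 + 4\right) \left(-1 + \left(-3 + 4\right)\right) \left(- \frac{208}{9}\right) = - 15 \cdot 2 \cdot 1 \left(-1 + 1\right) \left(- \frac{208}{9}\right) = - 15 \cdot 2 \cdot 1 \cdot 0 \left(- \frac{208}{9}\right) = \left(-15\right) 0 \left(- \frac{208}{9}\right) = 0 \left(- \frac{208}{9}\right) = 0$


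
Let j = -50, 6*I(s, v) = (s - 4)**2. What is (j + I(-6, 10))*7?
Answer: -700/3 ≈ -233.33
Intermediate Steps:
I(s, v) = (-4 + s)**2/6 (I(s, v) = (s - 4)**2/6 = (-4 + s)**2/6)
(j + I(-6, 10))*7 = (-50 + (-4 - 6)**2/6)*7 = (-50 + (1/6)*(-10)**2)*7 = (-50 + (1/6)*100)*7 = (-50 + 50/3)*7 = -100/3*7 = -700/3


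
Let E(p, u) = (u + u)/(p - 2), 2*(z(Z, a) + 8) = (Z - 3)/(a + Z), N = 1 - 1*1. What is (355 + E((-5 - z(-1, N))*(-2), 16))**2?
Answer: 120409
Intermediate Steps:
N = 0 (N = 1 - 1 = 0)
z(Z, a) = -8 + (-3 + Z)/(2*(Z + a)) (z(Z, a) = -8 + ((Z - 3)/(a + Z))/2 = -8 + ((-3 + Z)/(Z + a))/2 = -8 + (-3 + Z)/(2*(Z + a)))
E(p, u) = 2*u/(-2 + p) (E(p, u) = (2*u)/(-2 + p) = 2*u/(-2 + p))
(355 + E((-5 - z(-1, N))*(-2), 16))**2 = (355 + 2*16/(-2 + (-5 - (-3 - 16*0 - 15*(-1))/(2*(-1 + 0)))*(-2)))**2 = (355 + 2*16/(-2 + (-5 - (-3 + 0 + 15)/(2*(-1)))*(-2)))**2 = (355 + 2*16/(-2 + (-5 - (-1)*12/2)*(-2)))**2 = (355 + 2*16/(-2 + (-5 - 1*(-6))*(-2)))**2 = (355 + 2*16/(-2 + (-5 + 6)*(-2)))**2 = (355 + 2*16/(-2 + 1*(-2)))**2 = (355 + 2*16/(-2 - 2))**2 = (355 + 2*16/(-4))**2 = (355 + 2*16*(-1/4))**2 = (355 - 8)**2 = 347**2 = 120409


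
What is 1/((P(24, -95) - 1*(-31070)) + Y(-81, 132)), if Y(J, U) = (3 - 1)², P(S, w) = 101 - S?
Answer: 1/31151 ≈ 3.2102e-5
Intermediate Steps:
Y(J, U) = 4 (Y(J, U) = 2² = 4)
1/((P(24, -95) - 1*(-31070)) + Y(-81, 132)) = 1/(((101 - 1*24) - 1*(-31070)) + 4) = 1/(((101 - 24) + 31070) + 4) = 1/((77 + 31070) + 4) = 1/(31147 + 4) = 1/31151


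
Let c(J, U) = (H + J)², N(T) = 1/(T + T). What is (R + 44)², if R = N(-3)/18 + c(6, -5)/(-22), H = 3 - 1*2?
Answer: 2461648225/1411344 ≈ 1744.2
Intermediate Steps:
H = 1 (H = 3 - 2 = 1)
N(T) = 1/(2*T)
c(J, U) = (1 + J)²
R = -2657/1188 (R = ((½)/(-3))/18 + (1 + 6)²/(-22) = ((½)*(-⅓))*(1/18) + 7²*(-1/22) = -⅙*1/18 + 49*(-1/22) = -1/108 - 49/22 = -2657/1188 ≈ -2.2365)
(R + 44)² = (-2657/1188 + 44)² = (49615/1188)² = 2461648225/1411344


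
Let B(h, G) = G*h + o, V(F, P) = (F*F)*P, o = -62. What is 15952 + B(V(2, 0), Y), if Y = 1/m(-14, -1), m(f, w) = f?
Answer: 15890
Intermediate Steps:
V(F, P) = P*F² (V(F, P) = F²*P = P*F²)
Y = -1/14 (Y = 1/(-14) = -1/14 ≈ -0.071429)
B(h, G) = -62 + G*h (B(h, G) = G*h - 62 = -62 + G*h)
15952 + B(V(2, 0), Y) = 15952 + (-62 - 0*2²) = 15952 + (-62 - 0*4) = 15952 + (-62 - 1/14*0) = 15952 + (-62 + 0) = 15952 - 62 = 15890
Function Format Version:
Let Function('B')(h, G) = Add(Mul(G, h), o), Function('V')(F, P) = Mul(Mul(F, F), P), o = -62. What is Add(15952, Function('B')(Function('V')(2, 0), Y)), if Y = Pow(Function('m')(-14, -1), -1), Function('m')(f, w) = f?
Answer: 15890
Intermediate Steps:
Function('V')(F, P) = Mul(P, Pow(F, 2)) (Function('V')(F, P) = Mul(Pow(F, 2), P) = Mul(P, Pow(F, 2)))
Y = Rational(-1, 14) (Y = Pow(-14, -1) = Rational(-1, 14) ≈ -0.071429)
Function('B')(h, G) = Add(-62, Mul(G, h)) (Function('B')(h, G) = Add(Mul(G, h), -62) = Add(-62, Mul(G, h)))
Add(15952, Function('B')(Function('V')(2, 0), Y)) = Add(15952, Add(-62, Mul(Rational(-1, 14), Mul(0, Pow(2, 2))))) = Add(15952, Add(-62, Mul(Rational(-1, 14), Mul(0, 4)))) = Add(15952, Add(-62, Mul(Rational(-1, 14), 0))) = Add(15952, Add(-62, 0)) = Add(15952, -62) = 15890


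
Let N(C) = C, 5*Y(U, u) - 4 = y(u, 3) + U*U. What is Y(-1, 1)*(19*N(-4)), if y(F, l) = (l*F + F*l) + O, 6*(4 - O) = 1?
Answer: -3382/15 ≈ -225.47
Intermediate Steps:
O = 23/6 (O = 4 - 1/6*1 = 4 - 1/6 = 23/6 ≈ 3.8333)
y(F, l) = 23/6 + 2*F*l (y(F, l) = (l*F + F*l) + 23/6 = (F*l + F*l) + 23/6 = 2*F*l + 23/6 = 23/6 + 2*F*l)
Y(U, u) = 47/30 + U**2/5 + 6*u/5 (Y(U, u) = 4/5 + ((23/6 + 2*u*3) + U*U)/5 = 4/5 + ((23/6 + 6*u) + U**2)/5 = 4/5 + (23/6 + U**2 + 6*u)/5 = 4/5 + (23/30 + U**2/5 + 6*u/5) = 47/30 + U**2/5 + 6*u/5)
Y(-1, 1)*(19*N(-4)) = (47/30 + (1/5)*(-1)**2 + (6/5)*1)*(19*(-4)) = (47/30 + (1/5)*1 + 6/5)*(-76) = (47/30 + 1/5 + 6/5)*(-76) = (89/30)*(-76) = -3382/15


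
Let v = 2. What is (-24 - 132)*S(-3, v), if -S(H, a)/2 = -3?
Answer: -936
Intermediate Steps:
S(H, a) = 6 (S(H, a) = -2*(-3) = 6)
(-24 - 132)*S(-3, v) = (-24 - 132)*6 = -156*6 = -936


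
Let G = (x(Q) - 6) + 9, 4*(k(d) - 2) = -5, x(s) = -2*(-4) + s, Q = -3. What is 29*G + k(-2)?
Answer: 931/4 ≈ 232.75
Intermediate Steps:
x(s) = 8 + s
k(d) = ¾ (k(d) = 2 + (¼)*(-5) = 2 - 5/4 = ¾)
G = 8 (G = ((8 - 3) - 6) + 9 = (5 - 6) + 9 = -1 + 9 = 8)
29*G + k(-2) = 29*8 + ¾ = 232 + ¾ = 931/4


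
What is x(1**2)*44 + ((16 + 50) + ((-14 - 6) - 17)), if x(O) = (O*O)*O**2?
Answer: 73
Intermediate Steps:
x(O) = O**4 (x(O) = O**2*O**2 = O**4)
x(1**2)*44 + ((16 + 50) + ((-14 - 6) - 17)) = (1**2)**4*44 + ((16 + 50) + ((-14 - 6) - 17)) = 1**4*44 + (66 + (-20 - 17)) = 1*44 + (66 - 37) = 44 + 29 = 73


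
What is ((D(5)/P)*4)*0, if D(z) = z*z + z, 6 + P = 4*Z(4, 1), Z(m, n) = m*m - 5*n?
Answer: 0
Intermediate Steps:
Z(m, n) = m**2 - 5*n
P = 38 (P = -6 + 4*(4**2 - 5*1) = -6 + 4*(16 - 5) = -6 + 4*11 = -6 + 44 = 38)
D(z) = z + z**2 (D(z) = z**2 + z = z + z**2)
((D(5)/P)*4)*0 = (((5*(1 + 5))/38)*4)*0 = (((5*6)*(1/38))*4)*0 = ((30*(1/38))*4)*0 = ((15/19)*4)*0 = (60/19)*0 = 0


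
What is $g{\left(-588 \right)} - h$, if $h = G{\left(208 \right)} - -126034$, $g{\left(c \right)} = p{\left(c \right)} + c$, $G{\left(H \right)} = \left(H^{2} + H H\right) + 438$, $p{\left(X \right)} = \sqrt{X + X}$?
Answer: $-213588 + 14 i \sqrt{6} \approx -2.1359 \cdot 10^{5} + 34.293 i$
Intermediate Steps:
$p{\left(X \right)} = \sqrt{2} \sqrt{X}$ ($p{\left(X \right)} = \sqrt{2 X} = \sqrt{2} \sqrt{X}$)
$G{\left(H \right)} = 438 + 2 H^{2}$ ($G{\left(H \right)} = \left(H^{2} + H^{2}\right) + 438 = 2 H^{2} + 438 = 438 + 2 H^{2}$)
$g{\left(c \right)} = c + \sqrt{2} \sqrt{c}$ ($g{\left(c \right)} = \sqrt{2} \sqrt{c} + c = c + \sqrt{2} \sqrt{c}$)
$h = 213000$ ($h = \left(438 + 2 \cdot 208^{2}\right) - -126034 = \left(438 + 2 \cdot 43264\right) + 126034 = \left(438 + 86528\right) + 126034 = 86966 + 126034 = 213000$)
$g{\left(-588 \right)} - h = \left(-588 + \sqrt{2} \sqrt{-588}\right) - 213000 = \left(-588 + \sqrt{2} \cdot 14 i \sqrt{3}\right) - 213000 = \left(-588 + 14 i \sqrt{6}\right) - 213000 = -213588 + 14 i \sqrt{6}$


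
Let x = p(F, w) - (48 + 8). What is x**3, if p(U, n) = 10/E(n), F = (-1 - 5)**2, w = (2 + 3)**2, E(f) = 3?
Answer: -3944312/27 ≈ -1.4609e+5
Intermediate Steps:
w = 25 (w = 5**2 = 25)
F = 36 (F = (-6)**2 = 36)
p(U, n) = 10/3
x = -158/3 (x = 10/3 - (48 + 8) = 10/3 - 1*56 = 10/3 - 56 = -158/3 ≈ -52.667)
x**3 = (-158/3)**3 = -3944312/27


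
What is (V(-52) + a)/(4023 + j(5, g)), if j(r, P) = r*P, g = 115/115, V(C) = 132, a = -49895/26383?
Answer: 3432661/106270724 ≈ 0.032301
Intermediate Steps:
a = -49895/26383 (a = -49895*1/26383 = -49895/26383 ≈ -1.8912)
g = 1 (g = 115*(1/115) = 1)
j(r, P) = P*r
(V(-52) + a)/(4023 + j(5, g)) = (132 - 49895/26383)/(4023 + 1*5) = 3432661/(26383*(4023 + 5)) = (3432661/26383)/4028 = (3432661/26383)*(1/4028) = 3432661/106270724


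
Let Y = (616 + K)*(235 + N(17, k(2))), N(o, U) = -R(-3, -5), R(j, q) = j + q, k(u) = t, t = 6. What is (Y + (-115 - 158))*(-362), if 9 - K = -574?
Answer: -105372408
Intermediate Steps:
K = 583 (K = 9 - 1*(-574) = 9 + 574 = 583)
k(u) = 6
N(o, U) = 8 (N(o, U) = -(-3 - 5) = -1*(-8) = 8)
Y = 291357 (Y = (616 + 583)*(235 + 8) = 1199*243 = 291357)
(Y + (-115 - 158))*(-362) = (291357 + (-115 - 158))*(-362) = (291357 - 273)*(-362) = 291084*(-362) = -105372408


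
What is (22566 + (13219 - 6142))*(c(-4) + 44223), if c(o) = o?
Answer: 1310783817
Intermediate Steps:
(22566 + (13219 - 6142))*(c(-4) + 44223) = (22566 + (13219 - 6142))*(-4 + 44223) = (22566 + 7077)*44219 = 29643*44219 = 1310783817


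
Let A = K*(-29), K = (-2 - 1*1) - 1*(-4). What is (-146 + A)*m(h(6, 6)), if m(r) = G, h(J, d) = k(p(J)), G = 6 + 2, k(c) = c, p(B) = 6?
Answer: -1400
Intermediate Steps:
G = 8
h(J, d) = 6
K = 1 (K = (-2 - 1) + 4 = -3 + 4 = 1)
A = -29 (A = 1*(-29) = -29)
m(r) = 8
(-146 + A)*m(h(6, 6)) = (-146 - 29)*8 = -175*8 = -1400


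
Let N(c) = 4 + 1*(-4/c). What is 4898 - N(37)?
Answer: 181082/37 ≈ 4894.1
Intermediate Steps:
N(c) = 4 - 4/c
4898 - N(37) = 4898 - (4 - 4/37) = 4898 - 1*144/37 = 4898 - 144/37 = 181082/37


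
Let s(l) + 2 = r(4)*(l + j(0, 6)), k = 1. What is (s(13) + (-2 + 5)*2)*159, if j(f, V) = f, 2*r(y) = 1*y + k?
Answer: 11607/2 ≈ 5803.5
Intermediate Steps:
r(y) = 1/2 + y/2 (r(y) = (1*y + 1)/2 = (y + 1)/2 = (1 + y)/2 = 1/2 + y/2)
s(l) = -2 + 5*l/2 (s(l) = -2 + (1/2 + (1/2)*4)*(l + 0) = -2 + (1/2 + 2)*l = -2 + 5*l/2)
(s(13) + (-2 + 5)*2)*159 = ((-2 + (5/2)*13) + (-2 + 5)*2)*159 = ((-2 + 65/2) + 3*2)*159 = (61/2 + 6)*159 = (73/2)*159 = 11607/2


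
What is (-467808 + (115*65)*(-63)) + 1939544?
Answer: 1000811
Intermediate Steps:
(-467808 + (115*65)*(-63)) + 1939544 = (-467808 + 7475*(-63)) + 1939544 = (-467808 - 470925) + 1939544 = -938733 + 1939544 = 1000811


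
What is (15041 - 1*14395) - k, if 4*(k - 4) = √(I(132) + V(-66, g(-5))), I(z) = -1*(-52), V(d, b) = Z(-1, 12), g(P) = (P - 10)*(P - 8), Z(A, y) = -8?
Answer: 642 - √11/2 ≈ 640.34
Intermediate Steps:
g(P) = (-10 + P)*(-8 + P)
V(d, b) = -8
I(z) = 52
k = 4 + √11/2 (k = 4 + √(52 - 8)/4 = 4 + √44/4 = 4 + (2*√11)/4 = 4 + √11/2 ≈ 5.6583)
(15041 - 1*14395) - k = (15041 - 1*14395) - (4 + √11/2) = (15041 - 14395) + (-4 - √11/2) = 646 + (-4 - √11/2) = 642 - √11/2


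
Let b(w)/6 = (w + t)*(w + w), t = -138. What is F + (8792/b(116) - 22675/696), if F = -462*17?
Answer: -60381847/7656 ≈ -7886.9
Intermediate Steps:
b(w) = 12*w*(-138 + w) (b(w) = 6*((w - 138)*(w + w)) = 6*((-138 + w)*(2*w)) = 6*(2*w*(-138 + w)) = 12*w*(-138 + w))
F = -7854
F + (8792/b(116) - 22675/696) = -7854 + (8792/((12*116*(-138 + 116))) - 22675/696) = -7854 + (8792/((12*116*(-22))) - 22675*1/696) = -7854 + (8792/(-30624) - 22675/696) = -7854 + (8792*(-1/30624) - 22675/696) = -7854 + (-1099/3828 - 22675/696) = -7854 - 251623/7656 = -60381847/7656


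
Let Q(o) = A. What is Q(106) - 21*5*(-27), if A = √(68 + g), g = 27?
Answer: 2835 + √95 ≈ 2844.7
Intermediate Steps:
A = √95 (A = √(68 + 27) = √95 ≈ 9.7468)
Q(o) = √95
Q(106) - 21*5*(-27) = √95 - 21*5*(-27) = √95 - 105*(-27) = √95 + 2835 = 2835 + √95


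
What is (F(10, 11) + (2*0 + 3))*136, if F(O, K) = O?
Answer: 1768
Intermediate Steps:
(F(10, 11) + (2*0 + 3))*136 = (10 + (2*0 + 3))*136 = (10 + (0 + 3))*136 = (10 + 3)*136 = 13*136 = 1768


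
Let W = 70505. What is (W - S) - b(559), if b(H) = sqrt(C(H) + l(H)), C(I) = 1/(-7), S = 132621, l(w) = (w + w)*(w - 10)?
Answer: -62116 - sqrt(30075311)/7 ≈ -62899.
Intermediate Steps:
l(w) = 2*w*(-10 + w) (l(w) = (2*w)*(-10 + w) = 2*w*(-10 + w))
C(I) = -1/7
b(H) = sqrt(-1/7 + 2*H*(-10 + H))
(W - S) - b(559) = (70505 - 1*132621) - sqrt(7)*sqrt(-1 + 14*559*(-10 + 559))/7 = (70505 - 132621) - sqrt(7)*sqrt(-1 + 14*559*549)/7 = -62116 - sqrt(7)*sqrt(-1 + 4296474)/7 = -62116 - sqrt(7)*sqrt(4296473)/7 = -62116 - sqrt(30075311)/7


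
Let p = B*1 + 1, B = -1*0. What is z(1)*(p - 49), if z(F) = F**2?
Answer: -48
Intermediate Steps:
B = 0
p = 1 (p = 0*1 + 1 = 0 + 1 = 1)
z(1)*(p - 49) = 1**2*(1 - 49) = 1*(-48) = -48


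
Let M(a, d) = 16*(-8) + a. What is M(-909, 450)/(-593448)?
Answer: 1037/593448 ≈ 0.0017474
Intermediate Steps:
M(a, d) = -128 + a
M(-909, 450)/(-593448) = (-128 - 909)/(-593448) = -1037*(-1/593448) = 1037/593448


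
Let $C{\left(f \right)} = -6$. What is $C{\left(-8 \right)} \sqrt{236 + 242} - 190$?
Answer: $-190 - 6 \sqrt{478} \approx -321.18$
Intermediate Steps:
$C{\left(-8 \right)} \sqrt{236 + 242} - 190 = - 6 \sqrt{236 + 242} - 190 = - 6 \sqrt{478} - 190 = -190 - 6 \sqrt{478}$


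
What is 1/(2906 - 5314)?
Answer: -1/2408 ≈ -0.00041528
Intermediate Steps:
1/(2906 - 5314) = 1/(-2408) = -1/2408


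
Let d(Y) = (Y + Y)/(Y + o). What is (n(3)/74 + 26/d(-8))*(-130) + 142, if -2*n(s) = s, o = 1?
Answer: -197449/148 ≈ -1334.1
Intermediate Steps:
n(s) = -s/2
d(Y) = 2*Y/(1 + Y) (d(Y) = (Y + Y)/(Y + 1) = (2*Y)/(1 + Y) = 2*Y/(1 + Y))
(n(3)/74 + 26/d(-8))*(-130) + 142 = (-½*3/74 + 26/((2*(-8)/(1 - 8))))*(-130) + 142 = (-3/2*1/74 + 26/((2*(-8)/(-7))))*(-130) + 142 = (-3/148 + 26/((2*(-8)*(-⅐))))*(-130) + 142 = (-3/148 + 26/(16/7))*(-130) + 142 = (-3/148 + 26*(7/16))*(-130) + 142 = (-3/148 + 91/8)*(-130) + 142 = (3361/296)*(-130) + 142 = -218465/148 + 142 = -197449/148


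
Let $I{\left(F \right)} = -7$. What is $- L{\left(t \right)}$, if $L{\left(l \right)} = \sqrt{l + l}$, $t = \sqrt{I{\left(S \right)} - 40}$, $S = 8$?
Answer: $- \sqrt[4]{47} \left(1 + i\right) \approx -2.6183 - 2.6183 i$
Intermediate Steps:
$t = i \sqrt{47}$ ($t = \sqrt{-7 - 40} = \sqrt{-47} = i \sqrt{47} \approx 6.8557 i$)
$L{\left(l \right)} = \sqrt{2} \sqrt{l}$ ($L{\left(l \right)} = \sqrt{2 l} = \sqrt{2} \sqrt{l}$)
$- L{\left(t \right)} = - \sqrt{2} \sqrt{i \sqrt{47}} = - \sqrt{2} \sqrt[4]{47} \sqrt{i}$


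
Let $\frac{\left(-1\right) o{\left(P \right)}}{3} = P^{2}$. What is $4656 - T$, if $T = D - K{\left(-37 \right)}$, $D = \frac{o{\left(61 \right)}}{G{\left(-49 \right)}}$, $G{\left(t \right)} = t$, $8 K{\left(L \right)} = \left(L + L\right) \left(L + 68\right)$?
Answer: $\frac{811721}{196} \approx 4141.4$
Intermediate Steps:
$K{\left(L \right)} = \frac{L \left(68 + L\right)}{4}$ ($K{\left(L \right)} = \frac{\left(L + L\right) \left(L + 68\right)}{8} = \frac{2 L \left(68 + L\right)}{8} = \frac{L \left(68 + L\right)}{4}$)
$o{\left(P \right)} = - 3 P^{2}$
$D = \frac{11163}{49}$ ($D = \frac{\left(-3\right) 61^{2}}{-49} = \left(-3\right) 3721 \left(- \frac{1}{49}\right) = \left(-11163\right) \left(- \frac{1}{49}\right) = \frac{11163}{49} \approx 227.82$)
$T = \frac{100855}{196}$ ($T = \frac{11163}{49} - \frac{1}{4} \left(-37\right) \left(68 - 37\right) = \frac{11163}{49} - \frac{1}{4} \left(-37\right) 31 = \frac{11163}{49} - - \frac{1147}{4} = \frac{11163}{49} + \frac{1147}{4} = \frac{100855}{196} \approx 514.57$)
$4656 - T = 4656 - \frac{100855}{196} = \frac{811721}{196}$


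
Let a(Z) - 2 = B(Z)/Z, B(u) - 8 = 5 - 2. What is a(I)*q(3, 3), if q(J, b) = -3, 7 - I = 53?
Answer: -243/46 ≈ -5.2826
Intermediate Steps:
I = -46 (I = 7 - 1*53 = 7 - 53 = -46)
B(u) = 11 (B(u) = 8 + (5 - 2) = 8 + 3 = 11)
a(Z) = 2 + 11/Z
a(I)*q(3, 3) = (2 + 11/(-46))*(-3) = (2 + 11*(-1/46))*(-3) = (2 - 11/46)*(-3) = (81/46)*(-3) = -243/46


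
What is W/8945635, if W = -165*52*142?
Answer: -243672/1789127 ≈ -0.13620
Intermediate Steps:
W = -1218360 (W = -8580*142 = -1218360)
W/8945635 = -1218360/8945635 = -1218360*1/8945635 = -243672/1789127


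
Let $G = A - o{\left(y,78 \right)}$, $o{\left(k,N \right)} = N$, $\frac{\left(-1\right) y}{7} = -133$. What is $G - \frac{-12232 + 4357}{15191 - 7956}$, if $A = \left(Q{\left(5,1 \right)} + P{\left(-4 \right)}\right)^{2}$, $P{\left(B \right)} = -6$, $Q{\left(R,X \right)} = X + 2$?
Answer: $- \frac{98268}{1447} \approx -67.911$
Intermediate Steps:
$y = 931$ ($y = \left(-7\right) \left(-133\right) = 931$)
$Q{\left(R,X \right)} = 2 + X$
$A = 9$ ($A = \left(\left(2 + 1\right) - 6\right)^{2} = \left(3 - 6\right)^{2} = \left(-3\right)^{2} = 9$)
$G = -69$ ($G = 9 - 78 = -69$)
$G - \frac{-12232 + 4357}{15191 - 7956} = -69 - \frac{-12232 + 4357}{15191 - 7956} = -69 - - \frac{7875}{7235} = -69 - \left(-7875\right) \frac{1}{7235} = -69 - - \frac{1575}{1447} = -69 + \frac{1575}{1447} = - \frac{98268}{1447}$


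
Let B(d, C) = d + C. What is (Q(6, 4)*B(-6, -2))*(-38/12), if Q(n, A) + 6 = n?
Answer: 0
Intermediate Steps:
Q(n, A) = -6 + n
B(d, C) = C + d
(Q(6, 4)*B(-6, -2))*(-38/12) = ((-6 + 6)*(-2 - 6))*(-38/12) = (0*(-8))*(-38*1/12) = 0*(-19/6) = 0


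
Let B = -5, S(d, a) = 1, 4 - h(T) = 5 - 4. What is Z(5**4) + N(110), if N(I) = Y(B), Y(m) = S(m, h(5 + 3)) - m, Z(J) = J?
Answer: 631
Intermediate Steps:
h(T) = 3 (h(T) = 4 - (5 - 4) = 4 - 1*1 = 4 - 1 = 3)
Y(m) = 1 - m
N(I) = 6 (N(I) = 1 - 1*(-5) = 1 + 5 = 6)
Z(5**4) + N(110) = 5**4 + 6 = 625 + 6 = 631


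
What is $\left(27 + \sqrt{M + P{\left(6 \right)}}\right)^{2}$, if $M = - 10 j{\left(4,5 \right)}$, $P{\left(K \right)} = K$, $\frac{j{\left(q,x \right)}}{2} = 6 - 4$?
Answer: $\left(27 + i \sqrt{34}\right)^{2} \approx 695.0 + 314.87 i$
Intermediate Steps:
$j{\left(q,x \right)} = 4$ ($j{\left(q,x \right)} = 2 \left(6 - 4\right) = 2 \cdot 2 = 4$)
$M = -40$ ($M = \left(-10\right) 4 = -40$)
$\left(27 + \sqrt{M + P{\left(6 \right)}}\right)^{2} = \left(27 + \sqrt{-40 + 6}\right)^{2} = \left(27 + \sqrt{-34}\right)^{2} = \left(27 + i \sqrt{34}\right)^{2}$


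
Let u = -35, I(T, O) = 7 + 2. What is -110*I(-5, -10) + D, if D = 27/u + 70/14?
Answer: -34502/35 ≈ -985.77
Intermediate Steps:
I(T, O) = 9
D = 148/35 (D = 27/(-35) + 70/14 = 27*(-1/35) + 70*(1/14) = -27/35 + 5 = 148/35 ≈ 4.2286)
-110*I(-5, -10) + D = -110*9 + 148/35 = -990 + 148/35 = -34502/35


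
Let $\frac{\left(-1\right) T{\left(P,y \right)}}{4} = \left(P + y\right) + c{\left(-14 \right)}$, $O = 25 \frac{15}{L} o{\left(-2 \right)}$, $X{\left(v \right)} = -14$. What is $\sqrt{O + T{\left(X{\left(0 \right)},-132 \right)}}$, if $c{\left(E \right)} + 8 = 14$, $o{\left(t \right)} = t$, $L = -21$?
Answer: $\frac{\sqrt{29190}}{7} \approx 24.407$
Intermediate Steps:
$c{\left(E \right)} = 6$ ($c{\left(E \right)} = -8 + 14 = 6$)
$O = \frac{250}{7}$ ($O = 25 \frac{15}{-21} \left(-2\right) = 25 \cdot 15 \left(- \frac{1}{21}\right) \left(-2\right) = 25 \left(- \frac{5}{7}\right) \left(-2\right) = \left(- \frac{125}{7}\right) \left(-2\right) = \frac{250}{7} \approx 35.714$)
$T{\left(P,y \right)} = -24 - 4 P - 4 y$ ($T{\left(P,y \right)} = - 4 \left(\left(P + y\right) + 6\right) = - 4 \left(6 + P + y\right) = -24 - 4 P - 4 y$)
$\sqrt{O + T{\left(X{\left(0 \right)},-132 \right)}} = \sqrt{\frac{250}{7} - -560} = \sqrt{\frac{250}{7} + \left(-24 + 56 + 528\right)} = \sqrt{\frac{250}{7} + 560} = \sqrt{\frac{4170}{7}} = \frac{\sqrt{29190}}{7}$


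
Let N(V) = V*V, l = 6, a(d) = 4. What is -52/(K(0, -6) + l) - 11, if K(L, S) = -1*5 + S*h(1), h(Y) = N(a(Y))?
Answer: -993/95 ≈ -10.453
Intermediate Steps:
N(V) = V²
h(Y) = 16 (h(Y) = 4² = 16)
K(L, S) = -5 + 16*S (K(L, S) = -1*5 + S*16 = -5 + 16*S)
-52/(K(0, -6) + l) - 11 = -52/((-5 + 16*(-6)) + 6) - 11 = -52/((-5 - 96) + 6) - 11 = -52/(-101 + 6) - 11 = -52/(-95) - 11 = -1/95*(-52) - 11 = 52/95 - 11 = -993/95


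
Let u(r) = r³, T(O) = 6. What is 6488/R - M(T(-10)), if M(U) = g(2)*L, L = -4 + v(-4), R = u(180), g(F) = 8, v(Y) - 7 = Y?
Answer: 5832811/729000 ≈ 8.0011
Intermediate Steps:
v(Y) = 7 + Y
R = 5832000 (R = 180³ = 5832000)
L = -1 (L = -4 + (7 - 4) = -4 + 3 = -1)
M(U) = -8 (M(U) = 8*(-1) = -8)
6488/R - M(T(-10)) = 6488/5832000 - 1*(-8) = 6488*(1/5832000) + 8 = 811/729000 + 8 = 5832811/729000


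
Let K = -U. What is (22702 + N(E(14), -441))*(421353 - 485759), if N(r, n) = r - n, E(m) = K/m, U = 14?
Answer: -1490483652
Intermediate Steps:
K = -14 (K = -1*14 = -14)
E(m) = -14/m
(22702 + N(E(14), -441))*(421353 - 485759) = (22702 + (-14/14 - 1*(-441)))*(421353 - 485759) = (22702 + (-14*1/14 + 441))*(-64406) = (22702 + (-1 + 441))*(-64406) = (22702 + 440)*(-64406) = 23142*(-64406) = -1490483652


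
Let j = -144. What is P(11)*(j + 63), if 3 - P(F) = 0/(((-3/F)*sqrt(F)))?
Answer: -243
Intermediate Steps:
P(F) = 3 (P(F) = 3 - 0/((-3/F)*sqrt(F)) = 3 - 0/((-3/sqrt(F))) = 3 - 0*(-sqrt(F)/3) = 3 - 1*0 = 3 + 0 = 3)
P(11)*(j + 63) = 3*(-144 + 63) = 3*(-81) = -243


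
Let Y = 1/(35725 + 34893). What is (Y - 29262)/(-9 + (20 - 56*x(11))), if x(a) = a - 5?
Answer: 413284783/4590170 ≈ 90.037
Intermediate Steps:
Y = 1/70618 ≈ 1.4161e-5
x(a) = -5 + a
(Y - 29262)/(-9 + (20 - 56*x(11))) = (1/70618 - 29262)/(-9 + (20 - 56*(-5 + 11))) = -2066423915/(70618*(-9 + (20 - 56*6))) = -2066423915/(70618*(-9 + (20 - 336))) = -2066423915/(70618*(-9 - 316)) = -2066423915/70618/(-325) = -2066423915/70618*(-1/325) = 413284783/4590170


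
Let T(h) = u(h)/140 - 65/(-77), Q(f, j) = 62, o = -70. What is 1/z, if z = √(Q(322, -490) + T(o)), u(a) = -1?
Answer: 2*√37256065/96769 ≈ 0.12615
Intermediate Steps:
T(h) = 1289/1540 (T(h) = -1/140 - 65/(-77) = -1*1/140 - 65*(-1/77) = -1/140 + 65/77 = 1289/1540)
z = √37256065/770 (z = √(62 + 1289/1540) = √(96769/1540) = √37256065/770 ≈ 7.9270)
1/z = 1/(√37256065/770) = 2*√37256065/96769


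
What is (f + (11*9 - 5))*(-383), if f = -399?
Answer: 116815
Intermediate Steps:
(f + (11*9 - 5))*(-383) = (-399 + (11*9 - 5))*(-383) = (-399 + (99 - 5))*(-383) = (-399 + 94)*(-383) = -305*(-383) = 116815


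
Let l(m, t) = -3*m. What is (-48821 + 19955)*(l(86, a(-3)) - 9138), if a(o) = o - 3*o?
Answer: 271224936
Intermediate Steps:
a(o) = -2*o
(-48821 + 19955)*(l(86, a(-3)) - 9138) = (-48821 + 19955)*(-3*86 - 9138) = -28866*(-258 - 9138) = -28866*(-9396) = 271224936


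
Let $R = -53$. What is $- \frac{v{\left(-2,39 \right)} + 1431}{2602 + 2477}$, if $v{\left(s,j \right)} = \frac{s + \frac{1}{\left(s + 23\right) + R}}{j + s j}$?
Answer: $- \frac{137381}{487584} \approx -0.28176$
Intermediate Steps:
$v{\left(s,j \right)} = \frac{s + \frac{1}{-30 + s}}{j + j s}$ ($v{\left(s,j \right)} = \frac{s + \frac{1}{\left(s + 23\right) - 53}}{j + s j} = \frac{s + \frac{1}{\left(23 + s\right) - 53}}{j + j s} = \frac{s + \frac{1}{-30 + s}}{j + j s}$)
$- \frac{v{\left(-2,39 \right)} + 1431}{2602 + 2477} = - \frac{\frac{1 + \left(-2\right)^{2} - -60}{39 \left(-30 + \left(-2\right)^{2} - -58\right)} + 1431}{2602 + 2477} = - \frac{\frac{1 + 4 + 60}{39 \left(-30 + 4 + 58\right)} + 1431}{5079} = - \frac{\frac{1}{39} \cdot \frac{1}{32} \cdot 65 + 1431}{5079} = - \frac{\frac{5}{96} + 1431}{5079} = - \frac{137381}{96 \cdot 5079} = \left(-1\right) \frac{137381}{487584} = - \frac{137381}{487584}$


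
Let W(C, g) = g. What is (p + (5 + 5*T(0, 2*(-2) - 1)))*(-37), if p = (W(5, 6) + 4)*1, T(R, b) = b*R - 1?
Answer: -370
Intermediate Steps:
T(R, b) = -1 + R*b (T(R, b) = R*b - 1 = -1 + R*b)
p = 10 (p = (6 + 4)*1 = 10*1 = 10)
(p + (5 + 5*T(0, 2*(-2) - 1)))*(-37) = (10 + (5 + 5*(-1 + 0*(2*(-2) - 1))))*(-37) = (10 + (5 + 5*(-1 + 0*(-4 - 1))))*(-37) = (10 + (5 + 5*(-1 + 0*(-5))))*(-37) = (10 + (5 + 5*(-1 + 0)))*(-37) = (10 + (5 + 5*(-1)))*(-37) = (10 + (5 - 5))*(-37) = (10 + 0)*(-37) = 10*(-37) = -370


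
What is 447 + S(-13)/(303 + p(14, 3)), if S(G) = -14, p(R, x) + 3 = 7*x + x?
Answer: 72407/162 ≈ 446.96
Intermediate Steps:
p(R, x) = -3 + 8*x (p(R, x) = -3 + (7*x + x) = -3 + 8*x)
447 + S(-13)/(303 + p(14, 3)) = 447 - 14/(303 + (-3 + 8*3)) = 447 - 14/(303 + (-3 + 24)) = 447 - 14/(303 + 21) = 447 - 14/324 = 447 - 14*1/324 = 447 - 7/162 = 72407/162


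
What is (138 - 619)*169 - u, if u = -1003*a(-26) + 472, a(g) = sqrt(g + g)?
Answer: -81761 + 2006*I*sqrt(13) ≈ -81761.0 + 7232.7*I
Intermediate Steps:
a(g) = sqrt(2)*sqrt(g) (a(g) = sqrt(2*g) = sqrt(2)*sqrt(g))
u = 472 - 2006*I*sqrt(13) (u = -1003*sqrt(2)*sqrt(-26) + 472 = -1003*sqrt(2)*I*sqrt(26) + 472 = -2006*I*sqrt(13) + 472 = 472 - 2006*I*sqrt(13) ≈ 472.0 - 7232.7*I)
(138 - 619)*169 - u = (138 - 619)*169 - (472 - 2006*I*sqrt(13)) = -481*169 + (-472 + 2006*I*sqrt(13)) = -81289 + (-472 + 2006*I*sqrt(13)) = -81761 + 2006*I*sqrt(13)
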